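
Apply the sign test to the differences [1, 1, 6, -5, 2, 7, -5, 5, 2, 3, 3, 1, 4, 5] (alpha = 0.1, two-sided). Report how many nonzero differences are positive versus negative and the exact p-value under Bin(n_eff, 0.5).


Step 1: Discard zero differences. Original n = 14; n_eff = number of nonzero differences = 14.
Nonzero differences (with sign): +1, +1, +6, -5, +2, +7, -5, +5, +2, +3, +3, +1, +4, +5
Step 2: Count signs: positive = 12, negative = 2.
Step 3: Under H0: P(positive) = 0.5, so the number of positives S ~ Bin(14, 0.5).
Step 4: Two-sided exact p-value = sum of Bin(14,0.5) probabilities at or below the observed probability = 0.012939.
Step 5: alpha = 0.1. reject H0.

n_eff = 14, pos = 12, neg = 2, p = 0.012939, reject H0.


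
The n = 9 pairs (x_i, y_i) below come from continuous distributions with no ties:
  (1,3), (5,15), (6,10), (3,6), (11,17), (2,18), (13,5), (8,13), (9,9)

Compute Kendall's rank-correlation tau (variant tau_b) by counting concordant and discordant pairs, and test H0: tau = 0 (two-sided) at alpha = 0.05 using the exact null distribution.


Step 1: Enumerate the 36 unordered pairs (i,j) with i<j and classify each by sign(x_j-x_i) * sign(y_j-y_i).
  (1,2):dx=+4,dy=+12->C; (1,3):dx=+5,dy=+7->C; (1,4):dx=+2,dy=+3->C; (1,5):dx=+10,dy=+14->C
  (1,6):dx=+1,dy=+15->C; (1,7):dx=+12,dy=+2->C; (1,8):dx=+7,dy=+10->C; (1,9):dx=+8,dy=+6->C
  (2,3):dx=+1,dy=-5->D; (2,4):dx=-2,dy=-9->C; (2,5):dx=+6,dy=+2->C; (2,6):dx=-3,dy=+3->D
  (2,7):dx=+8,dy=-10->D; (2,8):dx=+3,dy=-2->D; (2,9):dx=+4,dy=-6->D; (3,4):dx=-3,dy=-4->C
  (3,5):dx=+5,dy=+7->C; (3,6):dx=-4,dy=+8->D; (3,7):dx=+7,dy=-5->D; (3,8):dx=+2,dy=+3->C
  (3,9):dx=+3,dy=-1->D; (4,5):dx=+8,dy=+11->C; (4,6):dx=-1,dy=+12->D; (4,7):dx=+10,dy=-1->D
  (4,8):dx=+5,dy=+7->C; (4,9):dx=+6,dy=+3->C; (5,6):dx=-9,dy=+1->D; (5,7):dx=+2,dy=-12->D
  (5,8):dx=-3,dy=-4->C; (5,9):dx=-2,dy=-8->C; (6,7):dx=+11,dy=-13->D; (6,8):dx=+6,dy=-5->D
  (6,9):dx=+7,dy=-9->D; (7,8):dx=-5,dy=+8->D; (7,9):dx=-4,dy=+4->D; (8,9):dx=+1,dy=-4->D
Step 2: C = 18, D = 18, total pairs = 36.
Step 3: tau = (C - D)/(n(n-1)/2) = (18 - 18)/36 = 0.000000.
Step 4: Exact two-sided p-value (enumerate n! = 362880 permutations of y under H0): p = 1.000000.
Step 5: alpha = 0.05. fail to reject H0.

tau_b = 0.0000 (C=18, D=18), p = 1.000000, fail to reject H0.


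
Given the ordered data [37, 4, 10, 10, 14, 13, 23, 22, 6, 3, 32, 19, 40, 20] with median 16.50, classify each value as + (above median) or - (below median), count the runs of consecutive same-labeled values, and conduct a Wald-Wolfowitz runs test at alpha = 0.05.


Step 1: Compute median = 16.50; label A = above, B = below.
Labels in order: ABBBBBAABBAAAA  (n_A = 7, n_B = 7)
Step 2: Count runs R = 5.
Step 3: Under H0 (random ordering), E[R] = 2*n_A*n_B/(n_A+n_B) + 1 = 2*7*7/14 + 1 = 8.0000.
        Var[R] = 2*n_A*n_B*(2*n_A*n_B - n_A - n_B) / ((n_A+n_B)^2 * (n_A+n_B-1)) = 8232/2548 = 3.2308.
        SD[R] = 1.7974.
Step 4: Continuity-corrected z = (R + 0.5 - E[R]) / SD[R] = (5 + 0.5 - 8.0000) / 1.7974 = -1.3909.
Step 5: Two-sided p-value via normal approximation = 2*(1 - Phi(|z|)) = 0.164264.
Step 6: alpha = 0.05. fail to reject H0.

R = 5, z = -1.3909, p = 0.164264, fail to reject H0.


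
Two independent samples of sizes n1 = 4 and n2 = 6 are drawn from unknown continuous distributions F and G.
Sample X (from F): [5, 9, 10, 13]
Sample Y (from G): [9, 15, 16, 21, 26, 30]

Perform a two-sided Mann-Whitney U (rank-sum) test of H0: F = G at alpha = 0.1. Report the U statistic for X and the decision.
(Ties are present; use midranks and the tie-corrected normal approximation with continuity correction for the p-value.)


Step 1: Combine and sort all 10 observations; assign midranks.
sorted (value, group): (5,X), (9,X), (9,Y), (10,X), (13,X), (15,Y), (16,Y), (21,Y), (26,Y), (30,Y)
ranks: 5->1, 9->2.5, 9->2.5, 10->4, 13->5, 15->6, 16->7, 21->8, 26->9, 30->10
Step 2: Rank sum for X: R1 = 1 + 2.5 + 4 + 5 = 12.5.
Step 3: U_X = R1 - n1(n1+1)/2 = 12.5 - 4*5/2 = 12.5 - 10 = 2.5.
       U_Y = n1*n2 - U_X = 24 - 2.5 = 21.5.
Step 4: Ties are present, so use the tie-corrected normal approximation (with continuity correction) for the p-value.
Step 5: p-value = 0.054273; compare to alpha = 0.1. reject H0.

U_X = 2.5, p = 0.054273, reject H0 at alpha = 0.1.


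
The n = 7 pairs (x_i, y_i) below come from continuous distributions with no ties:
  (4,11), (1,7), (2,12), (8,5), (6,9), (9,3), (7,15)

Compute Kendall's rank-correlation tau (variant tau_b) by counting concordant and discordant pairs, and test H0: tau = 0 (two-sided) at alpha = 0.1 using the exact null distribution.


Step 1: Enumerate the 21 unordered pairs (i,j) with i<j and classify each by sign(x_j-x_i) * sign(y_j-y_i).
  (1,2):dx=-3,dy=-4->C; (1,3):dx=-2,dy=+1->D; (1,4):dx=+4,dy=-6->D; (1,5):dx=+2,dy=-2->D
  (1,6):dx=+5,dy=-8->D; (1,7):dx=+3,dy=+4->C; (2,3):dx=+1,dy=+5->C; (2,4):dx=+7,dy=-2->D
  (2,5):dx=+5,dy=+2->C; (2,6):dx=+8,dy=-4->D; (2,7):dx=+6,dy=+8->C; (3,4):dx=+6,dy=-7->D
  (3,5):dx=+4,dy=-3->D; (3,6):dx=+7,dy=-9->D; (3,7):dx=+5,dy=+3->C; (4,5):dx=-2,dy=+4->D
  (4,6):dx=+1,dy=-2->D; (4,7):dx=-1,dy=+10->D; (5,6):dx=+3,dy=-6->D; (5,7):dx=+1,dy=+6->C
  (6,7):dx=-2,dy=+12->D
Step 2: C = 7, D = 14, total pairs = 21.
Step 3: tau = (C - D)/(n(n-1)/2) = (7 - 14)/21 = -0.333333.
Step 4: Exact two-sided p-value (enumerate n! = 5040 permutations of y under H0): p = 0.381349.
Step 5: alpha = 0.1. fail to reject H0.

tau_b = -0.3333 (C=7, D=14), p = 0.381349, fail to reject H0.


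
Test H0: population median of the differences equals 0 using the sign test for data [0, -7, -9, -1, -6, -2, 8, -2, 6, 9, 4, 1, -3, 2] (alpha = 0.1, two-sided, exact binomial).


Step 1: Discard zero differences. Original n = 14; n_eff = number of nonzero differences = 13.
Nonzero differences (with sign): -7, -9, -1, -6, -2, +8, -2, +6, +9, +4, +1, -3, +2
Step 2: Count signs: positive = 6, negative = 7.
Step 3: Under H0: P(positive) = 0.5, so the number of positives S ~ Bin(13, 0.5).
Step 4: Two-sided exact p-value = sum of Bin(13,0.5) probabilities at or below the observed probability = 1.000000.
Step 5: alpha = 0.1. fail to reject H0.

n_eff = 13, pos = 6, neg = 7, p = 1.000000, fail to reject H0.


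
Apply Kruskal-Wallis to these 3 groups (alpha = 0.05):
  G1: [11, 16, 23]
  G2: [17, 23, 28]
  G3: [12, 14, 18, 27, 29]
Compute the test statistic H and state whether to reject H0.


Step 1: Combine all N = 11 observations and assign midranks.
sorted (value, group, rank): (11,G1,1), (12,G3,2), (14,G3,3), (16,G1,4), (17,G2,5), (18,G3,6), (23,G1,7.5), (23,G2,7.5), (27,G3,9), (28,G2,10), (29,G3,11)
Step 2: Sum ranks within each group.
R_1 = 12.5 (n_1 = 3)
R_2 = 22.5 (n_2 = 3)
R_3 = 31 (n_3 = 5)
Step 3: H = 12/(N(N+1)) * sum(R_i^2/n_i) - 3(N+1)
     = 12/(11*12) * (12.5^2/3 + 22.5^2/3 + 31^2/5) - 3*12
     = 0.090909 * 413.033 - 36
     = 1.548485.
Step 4: Ties present; correction factor C = 1 - 6/(11^3 - 11) = 0.995455. Corrected H = 1.548485 / 0.995455 = 1.555556.
Step 5: Under H0, H ~ chi^2(2); p-value = 0.459426.
Step 6: alpha = 0.05. fail to reject H0.

H = 1.5556, df = 2, p = 0.459426, fail to reject H0.


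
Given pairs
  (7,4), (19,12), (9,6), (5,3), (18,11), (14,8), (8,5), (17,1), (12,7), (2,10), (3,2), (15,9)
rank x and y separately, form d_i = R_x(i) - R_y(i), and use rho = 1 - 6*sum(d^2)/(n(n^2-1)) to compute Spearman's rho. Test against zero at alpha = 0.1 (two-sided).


Step 1: Rank x and y separately (midranks; no ties here).
rank(x): 7->4, 19->12, 9->6, 5->3, 18->11, 14->8, 8->5, 17->10, 12->7, 2->1, 3->2, 15->9
rank(y): 4->4, 12->12, 6->6, 3->3, 11->11, 8->8, 5->5, 1->1, 7->7, 10->10, 2->2, 9->9
Step 2: d_i = R_x(i) - R_y(i); compute d_i^2.
  (4-4)^2=0, (12-12)^2=0, (6-6)^2=0, (3-3)^2=0, (11-11)^2=0, (8-8)^2=0, (5-5)^2=0, (10-1)^2=81, (7-7)^2=0, (1-10)^2=81, (2-2)^2=0, (9-9)^2=0
sum(d^2) = 162.
Step 3: rho = 1 - 6*162 / (12*(12^2 - 1)) = 1 - 972/1716 = 0.433566.
Step 4: Under H0, t = rho * sqrt((n-2)/(1-rho^2)) = 1.5215 ~ t(10).
Step 5: Two-sided p-value from the t-distribution with 10 df = 0.159106.
Step 6: alpha = 0.1. fail to reject H0.

rho = 0.4336, p = 0.159106, fail to reject H0 at alpha = 0.1.


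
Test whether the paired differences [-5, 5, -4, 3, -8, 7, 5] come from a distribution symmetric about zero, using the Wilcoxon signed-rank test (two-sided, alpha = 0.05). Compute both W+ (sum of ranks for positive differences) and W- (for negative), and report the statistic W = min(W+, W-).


Step 1: Drop any zero differences (none here) and take |d_i|.
|d| = [5, 5, 4, 3, 8, 7, 5]
Step 2: Midrank |d_i| (ties get averaged ranks).
ranks: |5|->4, |5|->4, |4|->2, |3|->1, |8|->7, |7|->6, |5|->4
Step 3: Attach original signs; sum ranks with positive sign and with negative sign.
W+ = 4 + 1 + 6 + 4 = 15
W- = 4 + 2 + 7 = 13
(Check: W+ + W- = 28 should equal n(n+1)/2 = 28.)
Step 4: Test statistic W = min(W+, W-) = 13.
Step 5: Ties in |d|, so use the tie-corrected normal approximation.
        E[W] = n(n+1)/4 = 7*8/4 = 14.
        Tie groups: |d|=5 (t=3); sum(t^3 - t) = 24.
        Var[W] = n(n+1)(2n+1)/24 - sum(t^3-t)/48 = 840/24 - 24/48 = 34.5.
        z = (W - E[W]) / sqrt(Var[W]) = (13 - 14) / 5.8737 = -0.1703.
        Two-sided p = 2*Phi(z) = 0.864813.
Step 6: alpha = 0.05. fail to reject H0.

W+ = 15, W- = 13, W = min = 13, p = 0.864813, fail to reject H0.


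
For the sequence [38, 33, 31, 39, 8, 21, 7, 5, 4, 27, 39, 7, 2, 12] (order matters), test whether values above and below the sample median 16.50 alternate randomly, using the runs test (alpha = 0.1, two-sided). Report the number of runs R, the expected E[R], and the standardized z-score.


Step 1: Compute median = 16.50; label A = above, B = below.
Labels in order: AAAABABBBAABBB  (n_A = 7, n_B = 7)
Step 2: Count runs R = 6.
Step 3: Under H0 (random ordering), E[R] = 2*n_A*n_B/(n_A+n_B) + 1 = 2*7*7/14 + 1 = 8.0000.
        Var[R] = 2*n_A*n_B*(2*n_A*n_B - n_A - n_B) / ((n_A+n_B)^2 * (n_A+n_B-1)) = 8232/2548 = 3.2308.
        SD[R] = 1.7974.
Step 4: Continuity-corrected z = (R + 0.5 - E[R]) / SD[R] = (6 + 0.5 - 8.0000) / 1.7974 = -0.8345.
Step 5: Two-sided p-value via normal approximation = 2*(1 - Phi(|z|)) = 0.403986.
Step 6: alpha = 0.1. fail to reject H0.

R = 6, z = -0.8345, p = 0.403986, fail to reject H0.


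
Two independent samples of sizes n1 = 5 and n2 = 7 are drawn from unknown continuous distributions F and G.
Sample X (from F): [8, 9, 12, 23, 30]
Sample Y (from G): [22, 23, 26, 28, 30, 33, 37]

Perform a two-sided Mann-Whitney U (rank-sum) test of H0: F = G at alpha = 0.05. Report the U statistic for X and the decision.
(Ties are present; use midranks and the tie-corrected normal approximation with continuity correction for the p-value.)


Step 1: Combine and sort all 12 observations; assign midranks.
sorted (value, group): (8,X), (9,X), (12,X), (22,Y), (23,X), (23,Y), (26,Y), (28,Y), (30,X), (30,Y), (33,Y), (37,Y)
ranks: 8->1, 9->2, 12->3, 22->4, 23->5.5, 23->5.5, 26->7, 28->8, 30->9.5, 30->9.5, 33->11, 37->12
Step 2: Rank sum for X: R1 = 1 + 2 + 3 + 5.5 + 9.5 = 21.
Step 3: U_X = R1 - n1(n1+1)/2 = 21 - 5*6/2 = 21 - 15 = 6.
       U_Y = n1*n2 - U_X = 35 - 6 = 29.
Step 4: Ties are present, so use the tie-corrected normal approximation (with continuity correction) for the p-value.
Step 5: p-value = 0.073025; compare to alpha = 0.05. fail to reject H0.

U_X = 6, p = 0.073025, fail to reject H0 at alpha = 0.05.


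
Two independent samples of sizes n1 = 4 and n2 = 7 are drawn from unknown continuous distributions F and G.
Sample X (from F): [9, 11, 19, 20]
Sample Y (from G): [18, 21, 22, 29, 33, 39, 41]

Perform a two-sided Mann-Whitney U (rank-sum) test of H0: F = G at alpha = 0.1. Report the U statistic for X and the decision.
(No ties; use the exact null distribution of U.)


Step 1: Combine and sort all 11 observations; assign midranks.
sorted (value, group): (9,X), (11,X), (18,Y), (19,X), (20,X), (21,Y), (22,Y), (29,Y), (33,Y), (39,Y), (41,Y)
ranks: 9->1, 11->2, 18->3, 19->4, 20->5, 21->6, 22->7, 29->8, 33->9, 39->10, 41->11
Step 2: Rank sum for X: R1 = 1 + 2 + 4 + 5 = 12.
Step 3: U_X = R1 - n1(n1+1)/2 = 12 - 4*5/2 = 12 - 10 = 2.
       U_Y = n1*n2 - U_X = 28 - 2 = 26.
Step 4: No ties, so the exact null distribution of U (based on enumerating the C(11,4) = 330 equally likely rank assignments) gives the two-sided p-value.
Step 5: p-value = 0.024242; compare to alpha = 0.1. reject H0.

U_X = 2, p = 0.024242, reject H0 at alpha = 0.1.


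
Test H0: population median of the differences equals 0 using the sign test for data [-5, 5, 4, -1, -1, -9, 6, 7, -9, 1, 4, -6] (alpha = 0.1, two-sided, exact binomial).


Step 1: Discard zero differences. Original n = 12; n_eff = number of nonzero differences = 12.
Nonzero differences (with sign): -5, +5, +4, -1, -1, -9, +6, +7, -9, +1, +4, -6
Step 2: Count signs: positive = 6, negative = 6.
Step 3: Under H0: P(positive) = 0.5, so the number of positives S ~ Bin(12, 0.5).
Step 4: Two-sided exact p-value = sum of Bin(12,0.5) probabilities at or below the observed probability = 1.000000.
Step 5: alpha = 0.1. fail to reject H0.

n_eff = 12, pos = 6, neg = 6, p = 1.000000, fail to reject H0.


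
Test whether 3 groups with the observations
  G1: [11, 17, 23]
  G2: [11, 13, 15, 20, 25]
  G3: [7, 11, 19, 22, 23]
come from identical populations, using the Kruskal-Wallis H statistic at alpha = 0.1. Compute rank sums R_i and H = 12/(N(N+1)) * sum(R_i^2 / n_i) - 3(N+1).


Step 1: Combine all N = 13 observations and assign midranks.
sorted (value, group, rank): (7,G3,1), (11,G1,3), (11,G2,3), (11,G3,3), (13,G2,5), (15,G2,6), (17,G1,7), (19,G3,8), (20,G2,9), (22,G3,10), (23,G1,11.5), (23,G3,11.5), (25,G2,13)
Step 2: Sum ranks within each group.
R_1 = 21.5 (n_1 = 3)
R_2 = 36 (n_2 = 5)
R_3 = 33.5 (n_3 = 5)
Step 3: H = 12/(N(N+1)) * sum(R_i^2/n_i) - 3(N+1)
     = 12/(13*14) * (21.5^2/3 + 36^2/5 + 33.5^2/5) - 3*14
     = 0.065934 * 637.733 - 42
     = 0.048352.
Step 4: Ties present; correction factor C = 1 - 30/(13^3 - 13) = 0.986264. Corrected H = 0.048352 / 0.986264 = 0.049025.
Step 5: Under H0, H ~ chi^2(2); p-value = 0.975785.
Step 6: alpha = 0.1. fail to reject H0.

H = 0.0490, df = 2, p = 0.975785, fail to reject H0.


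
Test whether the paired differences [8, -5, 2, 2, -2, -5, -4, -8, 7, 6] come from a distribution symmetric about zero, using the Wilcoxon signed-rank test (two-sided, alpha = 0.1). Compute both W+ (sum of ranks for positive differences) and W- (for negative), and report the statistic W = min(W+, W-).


Step 1: Drop any zero differences (none here) and take |d_i|.
|d| = [8, 5, 2, 2, 2, 5, 4, 8, 7, 6]
Step 2: Midrank |d_i| (ties get averaged ranks).
ranks: |8|->9.5, |5|->5.5, |2|->2, |2|->2, |2|->2, |5|->5.5, |4|->4, |8|->9.5, |7|->8, |6|->7
Step 3: Attach original signs; sum ranks with positive sign and with negative sign.
W+ = 9.5 + 2 + 2 + 8 + 7 = 28.5
W- = 5.5 + 2 + 5.5 + 4 + 9.5 = 26.5
(Check: W+ + W- = 55 should equal n(n+1)/2 = 55.)
Step 4: Test statistic W = min(W+, W-) = 26.5.
Step 5: Ties in |d|, so use the tie-corrected normal approximation.
        E[W] = n(n+1)/4 = 10*11/4 = 27.5.
        Tie groups: |d|=2 (t=3), |d|=5 (t=2), |d|=8 (t=2); sum(t^3 - t) = 36.
        Var[W] = n(n+1)(2n+1)/24 - sum(t^3-t)/48 = 2310/24 - 36/48 = 95.5.
        z = (W - E[W]) / sqrt(Var[W]) = (26.5 - 27.5) / 9.7724 = -0.1023.
        Two-sided p = 2*Phi(z) = 0.918496.
Step 6: alpha = 0.1. fail to reject H0.

W+ = 28.5, W- = 26.5, W = min = 26.5, p = 0.918496, fail to reject H0.


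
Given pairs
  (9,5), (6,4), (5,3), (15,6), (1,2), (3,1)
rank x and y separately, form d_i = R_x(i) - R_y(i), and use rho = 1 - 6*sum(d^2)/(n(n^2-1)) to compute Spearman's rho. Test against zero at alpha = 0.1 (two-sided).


Step 1: Rank x and y separately (midranks; no ties here).
rank(x): 9->5, 6->4, 5->3, 15->6, 1->1, 3->2
rank(y): 5->5, 4->4, 3->3, 6->6, 2->2, 1->1
Step 2: d_i = R_x(i) - R_y(i); compute d_i^2.
  (5-5)^2=0, (4-4)^2=0, (3-3)^2=0, (6-6)^2=0, (1-2)^2=1, (2-1)^2=1
sum(d^2) = 2.
Step 3: rho = 1 - 6*2 / (6*(6^2 - 1)) = 1 - 12/210 = 0.942857.
Step 4: Under H0, t = rho * sqrt((n-2)/(1-rho^2)) = 5.6595 ~ t(4).
Step 5: Two-sided p-value from the t-distribution with 4 df = 0.004805.
Step 6: alpha = 0.1. reject H0.

rho = 0.9429, p = 0.004805, reject H0 at alpha = 0.1.


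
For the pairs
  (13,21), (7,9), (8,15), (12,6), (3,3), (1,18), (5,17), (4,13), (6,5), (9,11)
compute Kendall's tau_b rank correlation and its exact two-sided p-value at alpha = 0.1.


Step 1: Enumerate the 45 unordered pairs (i,j) with i<j and classify each by sign(x_j-x_i) * sign(y_j-y_i).
  (1,2):dx=-6,dy=-12->C; (1,3):dx=-5,dy=-6->C; (1,4):dx=-1,dy=-15->C; (1,5):dx=-10,dy=-18->C
  (1,6):dx=-12,dy=-3->C; (1,7):dx=-8,dy=-4->C; (1,8):dx=-9,dy=-8->C; (1,9):dx=-7,dy=-16->C
  (1,10):dx=-4,dy=-10->C; (2,3):dx=+1,dy=+6->C; (2,4):dx=+5,dy=-3->D; (2,5):dx=-4,dy=-6->C
  (2,6):dx=-6,dy=+9->D; (2,7):dx=-2,dy=+8->D; (2,8):dx=-3,dy=+4->D; (2,9):dx=-1,dy=-4->C
  (2,10):dx=+2,dy=+2->C; (3,4):dx=+4,dy=-9->D; (3,5):dx=-5,dy=-12->C; (3,6):dx=-7,dy=+3->D
  (3,7):dx=-3,dy=+2->D; (3,8):dx=-4,dy=-2->C; (3,9):dx=-2,dy=-10->C; (3,10):dx=+1,dy=-4->D
  (4,5):dx=-9,dy=-3->C; (4,6):dx=-11,dy=+12->D; (4,7):dx=-7,dy=+11->D; (4,8):dx=-8,dy=+7->D
  (4,9):dx=-6,dy=-1->C; (4,10):dx=-3,dy=+5->D; (5,6):dx=-2,dy=+15->D; (5,7):dx=+2,dy=+14->C
  (5,8):dx=+1,dy=+10->C; (5,9):dx=+3,dy=+2->C; (5,10):dx=+6,dy=+8->C; (6,7):dx=+4,dy=-1->D
  (6,8):dx=+3,dy=-5->D; (6,9):dx=+5,dy=-13->D; (6,10):dx=+8,dy=-7->D; (7,8):dx=-1,dy=-4->C
  (7,9):dx=+1,dy=-12->D; (7,10):dx=+4,dy=-6->D; (8,9):dx=+2,dy=-8->D; (8,10):dx=+5,dy=-2->D
  (9,10):dx=+3,dy=+6->C
Step 2: C = 24, D = 21, total pairs = 45.
Step 3: tau = (C - D)/(n(n-1)/2) = (24 - 21)/45 = 0.066667.
Step 4: Exact two-sided p-value (enumerate n! = 3628800 permutations of y under H0): p = 0.861801.
Step 5: alpha = 0.1. fail to reject H0.

tau_b = 0.0667 (C=24, D=21), p = 0.861801, fail to reject H0.


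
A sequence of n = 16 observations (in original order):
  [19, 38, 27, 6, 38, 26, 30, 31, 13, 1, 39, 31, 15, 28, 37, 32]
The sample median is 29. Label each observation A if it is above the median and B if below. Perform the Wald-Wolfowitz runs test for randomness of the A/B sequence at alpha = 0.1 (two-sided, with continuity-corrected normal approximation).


Step 1: Compute median = 29; label A = above, B = below.
Labels in order: BABBABAABBAABBAA  (n_A = 8, n_B = 8)
Step 2: Count runs R = 10.
Step 3: Under H0 (random ordering), E[R] = 2*n_A*n_B/(n_A+n_B) + 1 = 2*8*8/16 + 1 = 9.0000.
        Var[R] = 2*n_A*n_B*(2*n_A*n_B - n_A - n_B) / ((n_A+n_B)^2 * (n_A+n_B-1)) = 14336/3840 = 3.7333.
        SD[R] = 1.9322.
Step 4: Continuity-corrected z = (R - 0.5 - E[R]) / SD[R] = (10 - 0.5 - 9.0000) / 1.9322 = 0.2588.
Step 5: Two-sided p-value via normal approximation = 2*(1 - Phi(|z|)) = 0.795809.
Step 6: alpha = 0.1. fail to reject H0.

R = 10, z = 0.2588, p = 0.795809, fail to reject H0.


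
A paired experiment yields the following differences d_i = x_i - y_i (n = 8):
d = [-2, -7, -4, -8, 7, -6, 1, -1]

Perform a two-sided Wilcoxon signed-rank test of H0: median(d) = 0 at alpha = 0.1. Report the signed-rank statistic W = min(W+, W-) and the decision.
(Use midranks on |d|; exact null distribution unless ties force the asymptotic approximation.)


Step 1: Drop any zero differences (none here) and take |d_i|.
|d| = [2, 7, 4, 8, 7, 6, 1, 1]
Step 2: Midrank |d_i| (ties get averaged ranks).
ranks: |2|->3, |7|->6.5, |4|->4, |8|->8, |7|->6.5, |6|->5, |1|->1.5, |1|->1.5
Step 3: Attach original signs; sum ranks with positive sign and with negative sign.
W+ = 6.5 + 1.5 = 8
W- = 3 + 6.5 + 4 + 8 + 5 + 1.5 = 28
(Check: W+ + W- = 36 should equal n(n+1)/2 = 36.)
Step 4: Test statistic W = min(W+, W-) = 8.
Step 5: Ties in |d|, so use the tie-corrected normal approximation.
        E[W] = n(n+1)/4 = 8*9/4 = 18.
        Tie groups: |d|=1 (t=2), |d|=7 (t=2); sum(t^3 - t) = 12.
        Var[W] = n(n+1)(2n+1)/24 - sum(t^3-t)/48 = 1224/24 - 12/48 = 50.75.
        z = (W - E[W]) / sqrt(Var[W]) = (8 - 18) / 7.1239 = -1.4037.
        Two-sided p = 2*Phi(z) = 0.160401.
Step 6: alpha = 0.1. fail to reject H0.

W+ = 8, W- = 28, W = min = 8, p = 0.160401, fail to reject H0.


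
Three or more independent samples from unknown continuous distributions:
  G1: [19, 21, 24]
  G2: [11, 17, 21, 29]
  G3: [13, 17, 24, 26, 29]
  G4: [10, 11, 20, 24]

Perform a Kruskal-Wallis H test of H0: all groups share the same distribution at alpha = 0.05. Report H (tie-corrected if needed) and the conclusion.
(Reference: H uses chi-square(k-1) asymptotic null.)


Step 1: Combine all N = 16 observations and assign midranks.
sorted (value, group, rank): (10,G4,1), (11,G2,2.5), (11,G4,2.5), (13,G3,4), (17,G2,5.5), (17,G3,5.5), (19,G1,7), (20,G4,8), (21,G1,9.5), (21,G2,9.5), (24,G1,12), (24,G3,12), (24,G4,12), (26,G3,14), (29,G2,15.5), (29,G3,15.5)
Step 2: Sum ranks within each group.
R_1 = 28.5 (n_1 = 3)
R_2 = 33 (n_2 = 4)
R_3 = 51 (n_3 = 5)
R_4 = 23.5 (n_4 = 4)
Step 3: H = 12/(N(N+1)) * sum(R_i^2/n_i) - 3(N+1)
     = 12/(16*17) * (28.5^2/3 + 33^2/4 + 51^2/5 + 23.5^2/4) - 3*17
     = 0.044118 * 1201.26 - 51
     = 1.996875.
Step 4: Ties present; correction factor C = 1 - 48/(16^3 - 16) = 0.988235. Corrected H = 1.996875 / 0.988235 = 2.020647.
Step 5: Under H0, H ~ chi^2(3); p-value = 0.568132.
Step 6: alpha = 0.05. fail to reject H0.

H = 2.0206, df = 3, p = 0.568132, fail to reject H0.


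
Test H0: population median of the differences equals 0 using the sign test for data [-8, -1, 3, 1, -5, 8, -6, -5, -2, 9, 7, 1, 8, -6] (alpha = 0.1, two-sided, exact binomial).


Step 1: Discard zero differences. Original n = 14; n_eff = number of nonzero differences = 14.
Nonzero differences (with sign): -8, -1, +3, +1, -5, +8, -6, -5, -2, +9, +7, +1, +8, -6
Step 2: Count signs: positive = 7, negative = 7.
Step 3: Under H0: P(positive) = 0.5, so the number of positives S ~ Bin(14, 0.5).
Step 4: Two-sided exact p-value = sum of Bin(14,0.5) probabilities at or below the observed probability = 1.000000.
Step 5: alpha = 0.1. fail to reject H0.

n_eff = 14, pos = 7, neg = 7, p = 1.000000, fail to reject H0.


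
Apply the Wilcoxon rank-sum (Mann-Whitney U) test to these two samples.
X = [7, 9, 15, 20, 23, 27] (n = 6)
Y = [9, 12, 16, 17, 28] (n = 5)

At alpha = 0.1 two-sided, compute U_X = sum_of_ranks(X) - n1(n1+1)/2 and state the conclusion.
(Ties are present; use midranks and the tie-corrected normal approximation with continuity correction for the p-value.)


Step 1: Combine and sort all 11 observations; assign midranks.
sorted (value, group): (7,X), (9,X), (9,Y), (12,Y), (15,X), (16,Y), (17,Y), (20,X), (23,X), (27,X), (28,Y)
ranks: 7->1, 9->2.5, 9->2.5, 12->4, 15->5, 16->6, 17->7, 20->8, 23->9, 27->10, 28->11
Step 2: Rank sum for X: R1 = 1 + 2.5 + 5 + 8 + 9 + 10 = 35.5.
Step 3: U_X = R1 - n1(n1+1)/2 = 35.5 - 6*7/2 = 35.5 - 21 = 14.5.
       U_Y = n1*n2 - U_X = 30 - 14.5 = 15.5.
Step 4: Ties are present, so use the tie-corrected normal approximation (with continuity correction) for the p-value.
Step 5: p-value = 1.000000; compare to alpha = 0.1. fail to reject H0.

U_X = 14.5, p = 1.000000, fail to reject H0 at alpha = 0.1.


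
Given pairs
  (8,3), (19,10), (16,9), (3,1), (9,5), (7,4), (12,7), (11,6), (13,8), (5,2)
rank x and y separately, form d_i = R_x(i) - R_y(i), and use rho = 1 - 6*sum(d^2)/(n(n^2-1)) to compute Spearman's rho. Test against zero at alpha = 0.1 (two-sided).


Step 1: Rank x and y separately (midranks; no ties here).
rank(x): 8->4, 19->10, 16->9, 3->1, 9->5, 7->3, 12->7, 11->6, 13->8, 5->2
rank(y): 3->3, 10->10, 9->9, 1->1, 5->5, 4->4, 7->7, 6->6, 8->8, 2->2
Step 2: d_i = R_x(i) - R_y(i); compute d_i^2.
  (4-3)^2=1, (10-10)^2=0, (9-9)^2=0, (1-1)^2=0, (5-5)^2=0, (3-4)^2=1, (7-7)^2=0, (6-6)^2=0, (8-8)^2=0, (2-2)^2=0
sum(d^2) = 2.
Step 3: rho = 1 - 6*2 / (10*(10^2 - 1)) = 1 - 12/990 = 0.987879.
Step 4: Under H0, t = rho * sqrt((n-2)/(1-rho^2)) = 18.0003 ~ t(8).
Step 5: Two-sided p-value from the t-distribution with 8 df = 0.000000.
Step 6: alpha = 0.1. reject H0.

rho = 0.9879, p = 0.000000, reject H0 at alpha = 0.1.


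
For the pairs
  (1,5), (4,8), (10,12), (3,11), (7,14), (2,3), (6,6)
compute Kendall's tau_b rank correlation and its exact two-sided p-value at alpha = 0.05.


Step 1: Enumerate the 21 unordered pairs (i,j) with i<j and classify each by sign(x_j-x_i) * sign(y_j-y_i).
  (1,2):dx=+3,dy=+3->C; (1,3):dx=+9,dy=+7->C; (1,4):dx=+2,dy=+6->C; (1,5):dx=+6,dy=+9->C
  (1,6):dx=+1,dy=-2->D; (1,7):dx=+5,dy=+1->C; (2,3):dx=+6,dy=+4->C; (2,4):dx=-1,dy=+3->D
  (2,5):dx=+3,dy=+6->C; (2,6):dx=-2,dy=-5->C; (2,7):dx=+2,dy=-2->D; (3,4):dx=-7,dy=-1->C
  (3,5):dx=-3,dy=+2->D; (3,6):dx=-8,dy=-9->C; (3,7):dx=-4,dy=-6->C; (4,5):dx=+4,dy=+3->C
  (4,6):dx=-1,dy=-8->C; (4,7):dx=+3,dy=-5->D; (5,6):dx=-5,dy=-11->C; (5,7):dx=-1,dy=-8->C
  (6,7):dx=+4,dy=+3->C
Step 2: C = 16, D = 5, total pairs = 21.
Step 3: tau = (C - D)/(n(n-1)/2) = (16 - 5)/21 = 0.523810.
Step 4: Exact two-sided p-value (enumerate n! = 5040 permutations of y under H0): p = 0.136111.
Step 5: alpha = 0.05. fail to reject H0.

tau_b = 0.5238 (C=16, D=5), p = 0.136111, fail to reject H0.


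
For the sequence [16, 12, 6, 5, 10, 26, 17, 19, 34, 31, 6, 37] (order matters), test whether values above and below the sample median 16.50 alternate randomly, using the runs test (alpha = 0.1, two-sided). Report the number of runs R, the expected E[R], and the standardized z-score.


Step 1: Compute median = 16.50; label A = above, B = below.
Labels in order: BBBBBAAAAABA  (n_A = 6, n_B = 6)
Step 2: Count runs R = 4.
Step 3: Under H0 (random ordering), E[R] = 2*n_A*n_B/(n_A+n_B) + 1 = 2*6*6/12 + 1 = 7.0000.
        Var[R] = 2*n_A*n_B*(2*n_A*n_B - n_A - n_B) / ((n_A+n_B)^2 * (n_A+n_B-1)) = 4320/1584 = 2.7273.
        SD[R] = 1.6514.
Step 4: Continuity-corrected z = (R + 0.5 - E[R]) / SD[R] = (4 + 0.5 - 7.0000) / 1.6514 = -1.5138.
Step 5: Two-sided p-value via normal approximation = 2*(1 - Phi(|z|)) = 0.130070.
Step 6: alpha = 0.1. fail to reject H0.

R = 4, z = -1.5138, p = 0.130070, fail to reject H0.


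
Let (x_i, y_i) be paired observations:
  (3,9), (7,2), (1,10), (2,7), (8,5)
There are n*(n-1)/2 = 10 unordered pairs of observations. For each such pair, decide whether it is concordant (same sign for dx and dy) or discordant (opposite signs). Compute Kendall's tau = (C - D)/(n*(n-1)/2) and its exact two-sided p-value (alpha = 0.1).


Step 1: Enumerate the 10 unordered pairs (i,j) with i<j and classify each by sign(x_j-x_i) * sign(y_j-y_i).
  (1,2):dx=+4,dy=-7->D; (1,3):dx=-2,dy=+1->D; (1,4):dx=-1,dy=-2->C; (1,5):dx=+5,dy=-4->D
  (2,3):dx=-6,dy=+8->D; (2,4):dx=-5,dy=+5->D; (2,5):dx=+1,dy=+3->C; (3,4):dx=+1,dy=-3->D
  (3,5):dx=+7,dy=-5->D; (4,5):dx=+6,dy=-2->D
Step 2: C = 2, D = 8, total pairs = 10.
Step 3: tau = (C - D)/(n(n-1)/2) = (2 - 8)/10 = -0.600000.
Step 4: Exact two-sided p-value (enumerate n! = 120 permutations of y under H0): p = 0.233333.
Step 5: alpha = 0.1. fail to reject H0.

tau_b = -0.6000 (C=2, D=8), p = 0.233333, fail to reject H0.


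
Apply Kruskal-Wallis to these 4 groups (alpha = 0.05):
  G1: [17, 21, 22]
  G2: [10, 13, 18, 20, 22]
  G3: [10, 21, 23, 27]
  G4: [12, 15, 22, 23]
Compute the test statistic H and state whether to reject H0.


Step 1: Combine all N = 16 observations and assign midranks.
sorted (value, group, rank): (10,G2,1.5), (10,G3,1.5), (12,G4,3), (13,G2,4), (15,G4,5), (17,G1,6), (18,G2,7), (20,G2,8), (21,G1,9.5), (21,G3,9.5), (22,G1,12), (22,G2,12), (22,G4,12), (23,G3,14.5), (23,G4,14.5), (27,G3,16)
Step 2: Sum ranks within each group.
R_1 = 27.5 (n_1 = 3)
R_2 = 32.5 (n_2 = 5)
R_3 = 41.5 (n_3 = 4)
R_4 = 34.5 (n_4 = 4)
Step 3: H = 12/(N(N+1)) * sum(R_i^2/n_i) - 3(N+1)
     = 12/(16*17) * (27.5^2/3 + 32.5^2/5 + 41.5^2/4 + 34.5^2/4) - 3*17
     = 0.044118 * 1191.46 - 51
     = 1.564338.
Step 4: Ties present; correction factor C = 1 - 42/(16^3 - 16) = 0.989706. Corrected H = 1.564338 / 0.989706 = 1.580609.
Step 5: Under H0, H ~ chi^2(3); p-value = 0.663794.
Step 6: alpha = 0.05. fail to reject H0.

H = 1.5806, df = 3, p = 0.663794, fail to reject H0.


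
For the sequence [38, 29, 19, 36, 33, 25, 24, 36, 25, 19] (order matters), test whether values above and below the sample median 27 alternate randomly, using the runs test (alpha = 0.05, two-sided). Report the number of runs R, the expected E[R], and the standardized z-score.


Step 1: Compute median = 27; label A = above, B = below.
Labels in order: AABAABBABB  (n_A = 5, n_B = 5)
Step 2: Count runs R = 6.
Step 3: Under H0 (random ordering), E[R] = 2*n_A*n_B/(n_A+n_B) + 1 = 2*5*5/10 + 1 = 6.0000.
        Var[R] = 2*n_A*n_B*(2*n_A*n_B - n_A - n_B) / ((n_A+n_B)^2 * (n_A+n_B-1)) = 2000/900 = 2.2222.
        SD[R] = 1.4907.
Step 4: R = E[R], so z = 0 with no continuity correction.
Step 5: Two-sided p-value via normal approximation = 2*(1 - Phi(|z|)) = 1.000000.
Step 6: alpha = 0.05. fail to reject H0.

R = 6, z = 0.0000, p = 1.000000, fail to reject H0.


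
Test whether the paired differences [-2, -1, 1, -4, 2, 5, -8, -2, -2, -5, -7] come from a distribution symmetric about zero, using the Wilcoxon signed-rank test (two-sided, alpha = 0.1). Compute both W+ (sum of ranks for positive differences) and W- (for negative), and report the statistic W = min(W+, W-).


Step 1: Drop any zero differences (none here) and take |d_i|.
|d| = [2, 1, 1, 4, 2, 5, 8, 2, 2, 5, 7]
Step 2: Midrank |d_i| (ties get averaged ranks).
ranks: |2|->4.5, |1|->1.5, |1|->1.5, |4|->7, |2|->4.5, |5|->8.5, |8|->11, |2|->4.5, |2|->4.5, |5|->8.5, |7|->10
Step 3: Attach original signs; sum ranks with positive sign and with negative sign.
W+ = 1.5 + 4.5 + 8.5 = 14.5
W- = 4.5 + 1.5 + 7 + 11 + 4.5 + 4.5 + 8.5 + 10 = 51.5
(Check: W+ + W- = 66 should equal n(n+1)/2 = 66.)
Step 4: Test statistic W = min(W+, W-) = 14.5.
Step 5: Ties in |d|, so use the tie-corrected normal approximation.
        E[W] = n(n+1)/4 = 11*12/4 = 33.
        Tie groups: |d|=1 (t=2), |d|=2 (t=4), |d|=5 (t=2); sum(t^3 - t) = 72.
        Var[W] = n(n+1)(2n+1)/24 - sum(t^3-t)/48 = 3036/24 - 72/48 = 125.
        z = (W - E[W]) / sqrt(Var[W]) = (14.5 - 33) / 11.1803 = -1.6547.
        Two-sided p = 2*Phi(z) = 0.097987.
Step 6: alpha = 0.1. reject H0.

W+ = 14.5, W- = 51.5, W = min = 14.5, p = 0.097987, reject H0.


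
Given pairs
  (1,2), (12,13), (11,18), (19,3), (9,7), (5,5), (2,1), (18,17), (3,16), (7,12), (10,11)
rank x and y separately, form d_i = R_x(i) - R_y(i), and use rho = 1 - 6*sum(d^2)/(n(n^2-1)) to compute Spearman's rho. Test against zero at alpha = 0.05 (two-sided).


Step 1: Rank x and y separately (midranks; no ties here).
rank(x): 1->1, 12->9, 11->8, 19->11, 9->6, 5->4, 2->2, 18->10, 3->3, 7->5, 10->7
rank(y): 2->2, 13->8, 18->11, 3->3, 7->5, 5->4, 1->1, 17->10, 16->9, 12->7, 11->6
Step 2: d_i = R_x(i) - R_y(i); compute d_i^2.
  (1-2)^2=1, (9-8)^2=1, (8-11)^2=9, (11-3)^2=64, (6-5)^2=1, (4-4)^2=0, (2-1)^2=1, (10-10)^2=0, (3-9)^2=36, (5-7)^2=4, (7-6)^2=1
sum(d^2) = 118.
Step 3: rho = 1 - 6*118 / (11*(11^2 - 1)) = 1 - 708/1320 = 0.463636.
Step 4: Under H0, t = rho * sqrt((n-2)/(1-rho^2)) = 1.5698 ~ t(9).
Step 5: Two-sided p-value from the t-distribution with 9 df = 0.150901.
Step 6: alpha = 0.05. fail to reject H0.

rho = 0.4636, p = 0.150901, fail to reject H0 at alpha = 0.05.


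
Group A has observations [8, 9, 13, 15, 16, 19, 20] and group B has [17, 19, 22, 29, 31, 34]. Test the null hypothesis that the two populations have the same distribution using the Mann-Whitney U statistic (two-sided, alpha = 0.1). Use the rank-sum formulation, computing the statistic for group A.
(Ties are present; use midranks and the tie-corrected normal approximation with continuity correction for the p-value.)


Step 1: Combine and sort all 13 observations; assign midranks.
sorted (value, group): (8,X), (9,X), (13,X), (15,X), (16,X), (17,Y), (19,X), (19,Y), (20,X), (22,Y), (29,Y), (31,Y), (34,Y)
ranks: 8->1, 9->2, 13->3, 15->4, 16->5, 17->6, 19->7.5, 19->7.5, 20->9, 22->10, 29->11, 31->12, 34->13
Step 2: Rank sum for X: R1 = 1 + 2 + 3 + 4 + 5 + 7.5 + 9 = 31.5.
Step 3: U_X = R1 - n1(n1+1)/2 = 31.5 - 7*8/2 = 31.5 - 28 = 3.5.
       U_Y = n1*n2 - U_X = 42 - 3.5 = 38.5.
Step 4: Ties are present, so use the tie-corrected normal approximation (with continuity correction) for the p-value.
Step 5: p-value = 0.015019; compare to alpha = 0.1. reject H0.

U_X = 3.5, p = 0.015019, reject H0 at alpha = 0.1.


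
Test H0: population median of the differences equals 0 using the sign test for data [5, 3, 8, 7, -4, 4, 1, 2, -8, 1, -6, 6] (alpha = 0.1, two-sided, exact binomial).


Step 1: Discard zero differences. Original n = 12; n_eff = number of nonzero differences = 12.
Nonzero differences (with sign): +5, +3, +8, +7, -4, +4, +1, +2, -8, +1, -6, +6
Step 2: Count signs: positive = 9, negative = 3.
Step 3: Under H0: P(positive) = 0.5, so the number of positives S ~ Bin(12, 0.5).
Step 4: Two-sided exact p-value = sum of Bin(12,0.5) probabilities at or below the observed probability = 0.145996.
Step 5: alpha = 0.1. fail to reject H0.

n_eff = 12, pos = 9, neg = 3, p = 0.145996, fail to reject H0.


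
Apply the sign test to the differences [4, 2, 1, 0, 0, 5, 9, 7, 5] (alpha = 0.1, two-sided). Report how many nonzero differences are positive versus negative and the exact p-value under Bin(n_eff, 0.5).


Step 1: Discard zero differences. Original n = 9; n_eff = number of nonzero differences = 7.
Nonzero differences (with sign): +4, +2, +1, +5, +9, +7, +5
Step 2: Count signs: positive = 7, negative = 0.
Step 3: Under H0: P(positive) = 0.5, so the number of positives S ~ Bin(7, 0.5).
Step 4: Two-sided exact p-value = sum of Bin(7,0.5) probabilities at or below the observed probability = 0.015625.
Step 5: alpha = 0.1. reject H0.

n_eff = 7, pos = 7, neg = 0, p = 0.015625, reject H0.


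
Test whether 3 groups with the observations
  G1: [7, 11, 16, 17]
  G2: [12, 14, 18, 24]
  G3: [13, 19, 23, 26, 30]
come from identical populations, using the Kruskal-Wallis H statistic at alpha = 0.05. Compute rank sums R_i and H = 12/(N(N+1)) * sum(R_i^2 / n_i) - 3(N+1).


Step 1: Combine all N = 13 observations and assign midranks.
sorted (value, group, rank): (7,G1,1), (11,G1,2), (12,G2,3), (13,G3,4), (14,G2,5), (16,G1,6), (17,G1,7), (18,G2,8), (19,G3,9), (23,G3,10), (24,G2,11), (26,G3,12), (30,G3,13)
Step 2: Sum ranks within each group.
R_1 = 16 (n_1 = 4)
R_2 = 27 (n_2 = 4)
R_3 = 48 (n_3 = 5)
Step 3: H = 12/(N(N+1)) * sum(R_i^2/n_i) - 3(N+1)
     = 12/(13*14) * (16^2/4 + 27^2/4 + 48^2/5) - 3*14
     = 0.065934 * 707.05 - 42
     = 4.618681.
Step 4: No ties, so H is used without correction.
Step 5: Under H0, H ~ chi^2(2); p-value = 0.099327.
Step 6: alpha = 0.05. fail to reject H0.

H = 4.6187, df = 2, p = 0.099327, fail to reject H0.


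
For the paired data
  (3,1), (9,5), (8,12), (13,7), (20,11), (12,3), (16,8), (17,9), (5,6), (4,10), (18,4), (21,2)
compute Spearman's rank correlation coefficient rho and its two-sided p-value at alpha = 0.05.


Step 1: Rank x and y separately (midranks; no ties here).
rank(x): 3->1, 9->5, 8->4, 13->7, 20->11, 12->6, 16->8, 17->9, 5->3, 4->2, 18->10, 21->12
rank(y): 1->1, 5->5, 12->12, 7->7, 11->11, 3->3, 8->8, 9->9, 6->6, 10->10, 4->4, 2->2
Step 2: d_i = R_x(i) - R_y(i); compute d_i^2.
  (1-1)^2=0, (5-5)^2=0, (4-12)^2=64, (7-7)^2=0, (11-11)^2=0, (6-3)^2=9, (8-8)^2=0, (9-9)^2=0, (3-6)^2=9, (2-10)^2=64, (10-4)^2=36, (12-2)^2=100
sum(d^2) = 282.
Step 3: rho = 1 - 6*282 / (12*(12^2 - 1)) = 1 - 1692/1716 = 0.013986.
Step 4: Under H0, t = rho * sqrt((n-2)/(1-rho^2)) = 0.0442 ~ t(10).
Step 5: Two-sided p-value from the t-distribution with 10 df = 0.965590.
Step 6: alpha = 0.05. fail to reject H0.

rho = 0.0140, p = 0.965590, fail to reject H0 at alpha = 0.05.


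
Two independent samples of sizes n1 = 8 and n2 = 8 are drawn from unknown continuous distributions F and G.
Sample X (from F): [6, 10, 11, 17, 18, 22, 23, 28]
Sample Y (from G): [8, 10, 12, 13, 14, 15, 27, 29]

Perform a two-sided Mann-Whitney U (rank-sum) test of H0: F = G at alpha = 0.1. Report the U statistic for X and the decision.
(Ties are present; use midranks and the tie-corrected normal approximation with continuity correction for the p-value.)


Step 1: Combine and sort all 16 observations; assign midranks.
sorted (value, group): (6,X), (8,Y), (10,X), (10,Y), (11,X), (12,Y), (13,Y), (14,Y), (15,Y), (17,X), (18,X), (22,X), (23,X), (27,Y), (28,X), (29,Y)
ranks: 6->1, 8->2, 10->3.5, 10->3.5, 11->5, 12->6, 13->7, 14->8, 15->9, 17->10, 18->11, 22->12, 23->13, 27->14, 28->15, 29->16
Step 2: Rank sum for X: R1 = 1 + 3.5 + 5 + 10 + 11 + 12 + 13 + 15 = 70.5.
Step 3: U_X = R1 - n1(n1+1)/2 = 70.5 - 8*9/2 = 70.5 - 36 = 34.5.
       U_Y = n1*n2 - U_X = 64 - 34.5 = 29.5.
Step 4: Ties are present, so use the tie-corrected normal approximation (with continuity correction) for the p-value.
Step 5: p-value = 0.833514; compare to alpha = 0.1. fail to reject H0.

U_X = 34.5, p = 0.833514, fail to reject H0 at alpha = 0.1.


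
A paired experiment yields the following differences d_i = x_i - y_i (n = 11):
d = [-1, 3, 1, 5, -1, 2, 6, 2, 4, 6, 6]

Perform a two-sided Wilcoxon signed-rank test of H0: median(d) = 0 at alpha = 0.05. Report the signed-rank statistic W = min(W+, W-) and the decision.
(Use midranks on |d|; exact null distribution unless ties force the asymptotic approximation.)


Step 1: Drop any zero differences (none here) and take |d_i|.
|d| = [1, 3, 1, 5, 1, 2, 6, 2, 4, 6, 6]
Step 2: Midrank |d_i| (ties get averaged ranks).
ranks: |1|->2, |3|->6, |1|->2, |5|->8, |1|->2, |2|->4.5, |6|->10, |2|->4.5, |4|->7, |6|->10, |6|->10
Step 3: Attach original signs; sum ranks with positive sign and with negative sign.
W+ = 6 + 2 + 8 + 4.5 + 10 + 4.5 + 7 + 10 + 10 = 62
W- = 2 + 2 = 4
(Check: W+ + W- = 66 should equal n(n+1)/2 = 66.)
Step 4: Test statistic W = min(W+, W-) = 4.
Step 5: Ties in |d|, so use the tie-corrected normal approximation.
        E[W] = n(n+1)/4 = 11*12/4 = 33.
        Tie groups: |d|=1 (t=3), |d|=2 (t=2), |d|=6 (t=3); sum(t^3 - t) = 54.
        Var[W] = n(n+1)(2n+1)/24 - sum(t^3-t)/48 = 3036/24 - 54/48 = 125.375.
        z = (W - E[W]) / sqrt(Var[W]) = (4 - 33) / 11.1971 = -2.5900.
        Two-sided p = 2*Phi(z) = 0.009599.
Step 6: alpha = 0.05. reject H0.

W+ = 62, W- = 4, W = min = 4, p = 0.009599, reject H0.


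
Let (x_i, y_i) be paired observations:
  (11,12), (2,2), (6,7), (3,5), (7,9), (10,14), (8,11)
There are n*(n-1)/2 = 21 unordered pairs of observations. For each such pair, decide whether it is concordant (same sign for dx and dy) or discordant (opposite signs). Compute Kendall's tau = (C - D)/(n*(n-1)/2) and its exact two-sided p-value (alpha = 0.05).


Step 1: Enumerate the 21 unordered pairs (i,j) with i<j and classify each by sign(x_j-x_i) * sign(y_j-y_i).
  (1,2):dx=-9,dy=-10->C; (1,3):dx=-5,dy=-5->C; (1,4):dx=-8,dy=-7->C; (1,5):dx=-4,dy=-3->C
  (1,6):dx=-1,dy=+2->D; (1,7):dx=-3,dy=-1->C; (2,3):dx=+4,dy=+5->C; (2,4):dx=+1,dy=+3->C
  (2,5):dx=+5,dy=+7->C; (2,6):dx=+8,dy=+12->C; (2,7):dx=+6,dy=+9->C; (3,4):dx=-3,dy=-2->C
  (3,5):dx=+1,dy=+2->C; (3,6):dx=+4,dy=+7->C; (3,7):dx=+2,dy=+4->C; (4,5):dx=+4,dy=+4->C
  (4,6):dx=+7,dy=+9->C; (4,7):dx=+5,dy=+6->C; (5,6):dx=+3,dy=+5->C; (5,7):dx=+1,dy=+2->C
  (6,7):dx=-2,dy=-3->C
Step 2: C = 20, D = 1, total pairs = 21.
Step 3: tau = (C - D)/(n(n-1)/2) = (20 - 1)/21 = 0.904762.
Step 4: Exact two-sided p-value (enumerate n! = 5040 permutations of y under H0): p = 0.002778.
Step 5: alpha = 0.05. reject H0.

tau_b = 0.9048 (C=20, D=1), p = 0.002778, reject H0.


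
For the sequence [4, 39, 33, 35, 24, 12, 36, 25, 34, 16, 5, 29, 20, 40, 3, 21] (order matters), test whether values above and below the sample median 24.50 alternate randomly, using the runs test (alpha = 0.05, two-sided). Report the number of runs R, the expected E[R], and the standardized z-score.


Step 1: Compute median = 24.50; label A = above, B = below.
Labels in order: BAAABBAAABBABABB  (n_A = 8, n_B = 8)
Step 2: Count runs R = 9.
Step 3: Under H0 (random ordering), E[R] = 2*n_A*n_B/(n_A+n_B) + 1 = 2*8*8/16 + 1 = 9.0000.
        Var[R] = 2*n_A*n_B*(2*n_A*n_B - n_A - n_B) / ((n_A+n_B)^2 * (n_A+n_B-1)) = 14336/3840 = 3.7333.
        SD[R] = 1.9322.
Step 4: R = E[R], so z = 0 with no continuity correction.
Step 5: Two-sided p-value via normal approximation = 2*(1 - Phi(|z|)) = 1.000000.
Step 6: alpha = 0.05. fail to reject H0.

R = 9, z = 0.0000, p = 1.000000, fail to reject H0.


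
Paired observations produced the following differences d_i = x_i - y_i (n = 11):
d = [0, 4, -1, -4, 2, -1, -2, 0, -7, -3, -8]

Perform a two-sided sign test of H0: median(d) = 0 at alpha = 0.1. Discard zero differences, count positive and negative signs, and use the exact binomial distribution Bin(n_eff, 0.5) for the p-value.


Step 1: Discard zero differences. Original n = 11; n_eff = number of nonzero differences = 9.
Nonzero differences (with sign): +4, -1, -4, +2, -1, -2, -7, -3, -8
Step 2: Count signs: positive = 2, negative = 7.
Step 3: Under H0: P(positive) = 0.5, so the number of positives S ~ Bin(9, 0.5).
Step 4: Two-sided exact p-value = sum of Bin(9,0.5) probabilities at or below the observed probability = 0.179688.
Step 5: alpha = 0.1. fail to reject H0.

n_eff = 9, pos = 2, neg = 7, p = 0.179688, fail to reject H0.
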